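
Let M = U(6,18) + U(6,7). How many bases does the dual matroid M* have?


(M1+M2)* = M1* + M2*.
M1* = U(12,18), bases: C(18,12) = 18564.
M2* = U(1,7), bases: C(7,1) = 7.
|B(M*)| = 18564 * 7 = 129948.

129948


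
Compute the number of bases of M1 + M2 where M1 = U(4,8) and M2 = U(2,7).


Bases of a direct sum M1 + M2: |B| = |B(M1)| * |B(M2)|.
|B(U(4,8))| = C(8,4) = 70.
|B(U(2,7))| = C(7,2) = 21.
Total bases = 70 * 21 = 1470.

1470


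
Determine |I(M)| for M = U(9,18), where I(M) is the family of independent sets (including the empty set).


Independent sets of U(9,18) are all subsets of size <= 9.
Count = C(18,0) + C(18,1) + C(18,2) + C(18,3) + C(18,4) + C(18,5) + C(18,6) + C(18,7) + C(18,8) + C(18,9)
     = 1 + 18 + 153 + 816 + 3060 + 8568 + 18564 + 31824 + 43758 + 48620
     = 155382.

155382


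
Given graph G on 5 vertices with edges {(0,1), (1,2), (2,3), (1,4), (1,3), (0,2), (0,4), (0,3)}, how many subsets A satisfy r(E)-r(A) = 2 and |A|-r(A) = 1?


R(x,y) = sum over A in 2^E of x^(r(E)-r(A)) * y^(|A|-r(A)).
G has 5 vertices, 8 edges. r(E) = 4.
Enumerate all 2^8 = 256 subsets.
Count subsets with r(E)-r(A)=2 and |A|-r(A)=1: 5.

5


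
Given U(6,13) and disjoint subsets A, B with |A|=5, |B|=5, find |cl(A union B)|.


|A union B| = 5 + 5 = 10 (disjoint).
In U(6,13), cl(S) = S if |S| < 6, else cl(S) = E.
Since 10 >= 6, cl(A union B) = E.
|cl(A union B)| = 13.

13


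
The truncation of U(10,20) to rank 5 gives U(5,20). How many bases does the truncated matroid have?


Truncating U(10,20) to rank 5 gives U(5,20).
Bases of U(5,20) are all 5-element subsets of 20 elements.
Number of bases = C(20,5) = 15504.

15504


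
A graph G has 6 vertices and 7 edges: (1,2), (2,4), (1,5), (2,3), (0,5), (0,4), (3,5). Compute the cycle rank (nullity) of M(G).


Cycle rank (nullity) = |E| - r(M) = |E| - (|V| - c).
|E| = 7, |V| = 6, c = 1.
Nullity = 7 - (6 - 1) = 7 - 5 = 2.

2


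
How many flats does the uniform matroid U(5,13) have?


Flats of U(5,13): every subset of size < 5 is a flat, plus E itself.
Count = (13 choose 0) + (13 choose 1) + (13 choose 2) + (13 choose 3) + (13 choose 4) + 1
     = 1 + 13 + 78 + 286 + 715 + 1
     = 1094.

1094


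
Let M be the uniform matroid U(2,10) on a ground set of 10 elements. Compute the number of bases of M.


Bases of U(2,10) are all 2-element subsets of the 10-element ground set.
Number of bases = C(10,2).
C(10,2) = (10 * 9) / (1 * 2) = 45.

45


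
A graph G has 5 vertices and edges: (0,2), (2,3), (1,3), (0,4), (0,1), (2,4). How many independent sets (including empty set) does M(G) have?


An independent set in a graphic matroid is an acyclic edge subset.
G has 5 vertices and 6 edges.
Enumerate all 2^6 = 64 subsets, checking for acyclicity.
Total independent sets = 52.

52


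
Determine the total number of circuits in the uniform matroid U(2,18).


In U(2,18), circuits are the (3)-element subsets.
Any set of 3 elements is dependent, and removing any one element gives
an independent set of size 2, so it is a minimal dependent set.
Number of circuits = C(18,3) = (18 * 17 * 16) / (1 * 2 * 3) = 816.

816


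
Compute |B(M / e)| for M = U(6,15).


Contracting e from U(6,15) gives U(5,14).
Bases of U(5,14) = C(14,5) = 2002.

2002


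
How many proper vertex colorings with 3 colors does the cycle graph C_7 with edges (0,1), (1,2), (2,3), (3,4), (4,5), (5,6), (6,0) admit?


P(C_7, k) = (k-1)^7 + (-1)^7*(k-1).
P(3) = (2)^7 - 2
= 128 - 2 = 126.

126


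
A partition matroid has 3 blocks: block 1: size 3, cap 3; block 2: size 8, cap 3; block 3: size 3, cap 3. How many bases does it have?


A basis picks exactly ci elements from block i.
Number of bases = product of C(|Si|, ci).
= C(3,3) * C(8,3) * C(3,3)
= 1 * 56 * 1
= 56.

56


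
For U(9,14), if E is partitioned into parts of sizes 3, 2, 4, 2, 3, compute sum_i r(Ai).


r(Ai) = min(|Ai|, 9) for each part.
Sum = min(3,9) + min(2,9) + min(4,9) + min(2,9) + min(3,9)
    = 3 + 2 + 4 + 2 + 3
    = 14.

14


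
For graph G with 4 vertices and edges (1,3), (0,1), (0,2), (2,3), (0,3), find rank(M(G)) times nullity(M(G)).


r(M) = |V| - c = 4 - 1 = 3.
nullity = |E| - r(M) = 5 - 3 = 2.
Product = 3 * 2 = 6.

6


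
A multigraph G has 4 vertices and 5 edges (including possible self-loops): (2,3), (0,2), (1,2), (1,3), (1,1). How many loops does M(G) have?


In a graphic matroid, a loop is a self-loop edge (u,u) with rank 0.
Examining all 5 edges for self-loops...
Self-loops found: (1,1)
Number of loops = 1.

1


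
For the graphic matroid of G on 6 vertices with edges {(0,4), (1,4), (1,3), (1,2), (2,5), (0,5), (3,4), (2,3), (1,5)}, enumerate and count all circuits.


A circuit in a graphic matroid = edge set of a simple cycle.
G has 6 vertices and 9 edges.
Enumerating all minimal edge subsets forming cycles...
Total circuits found: 13.

13


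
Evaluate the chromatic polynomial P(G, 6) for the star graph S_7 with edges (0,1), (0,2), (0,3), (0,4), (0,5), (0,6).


P(tree, k) = k * (k-1)^(6) for any tree on 7 vertices.
P(6) = 6 * 5^6 = 6 * 15625 = 93750.

93750


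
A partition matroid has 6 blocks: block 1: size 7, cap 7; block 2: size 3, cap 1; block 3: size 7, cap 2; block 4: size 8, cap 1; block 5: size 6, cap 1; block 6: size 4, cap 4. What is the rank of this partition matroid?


Rank of a partition matroid = sum of min(|Si|, ci) for each block.
= min(7,7) + min(3,1) + min(7,2) + min(8,1) + min(6,1) + min(4,4)
= 7 + 1 + 2 + 1 + 1 + 4
= 16.

16


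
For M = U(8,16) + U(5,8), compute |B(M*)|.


(M1+M2)* = M1* + M2*.
M1* = U(8,16), bases: C(16,8) = 12870.
M2* = U(3,8), bases: C(8,3) = 56.
|B(M*)| = 12870 * 56 = 720720.

720720


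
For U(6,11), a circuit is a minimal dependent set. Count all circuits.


In U(6,11), circuits are the (7)-element subsets.
Any set of 7 elements is dependent, and removing any one element gives
an independent set of size 6, so it is a minimal dependent set.
Number of circuits = C(11,7) = 11! / (7! * 4!) = 330.

330


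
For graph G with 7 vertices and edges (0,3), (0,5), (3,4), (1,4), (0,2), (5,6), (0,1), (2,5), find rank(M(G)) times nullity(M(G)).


r(M) = |V| - c = 7 - 1 = 6.
nullity = |E| - r(M) = 8 - 6 = 2.
Product = 6 * 2 = 12.

12


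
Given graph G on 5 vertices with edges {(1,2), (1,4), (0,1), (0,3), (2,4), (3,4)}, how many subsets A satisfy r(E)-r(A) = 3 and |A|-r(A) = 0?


R(x,y) = sum over A in 2^E of x^(r(E)-r(A)) * y^(|A|-r(A)).
G has 5 vertices, 6 edges. r(E) = 4.
Enumerate all 2^6 = 64 subsets.
Count subsets with r(E)-r(A)=3 and |A|-r(A)=0: 6.

6


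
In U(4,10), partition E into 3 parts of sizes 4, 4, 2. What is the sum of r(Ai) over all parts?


r(Ai) = min(|Ai|, 4) for each part.
Sum = min(4,4) + min(4,4) + min(2,4)
    = 4 + 4 + 2
    = 10.

10


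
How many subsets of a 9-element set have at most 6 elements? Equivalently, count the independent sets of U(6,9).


Independent sets of U(6,9) are all subsets of size <= 6.
Count = (9 choose 0) + (9 choose 1) + (9 choose 2) + (9 choose 3) + (9 choose 4) + (9 choose 5) + (9 choose 6)
     = 1 + 9 + 36 + 84 + 126 + 126 + 84
     = 466.

466


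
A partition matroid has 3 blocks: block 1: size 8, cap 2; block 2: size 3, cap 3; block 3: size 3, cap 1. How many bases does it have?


A basis picks exactly ci elements from block i.
Number of bases = product of C(|Si|, ci).
= C(8,2) * C(3,3) * C(3,1)
= 28 * 1 * 3
= 84.

84


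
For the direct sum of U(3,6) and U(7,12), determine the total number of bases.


Bases of a direct sum M1 + M2: |B| = |B(M1)| * |B(M2)|.
|B(U(3,6))| = C(6,3) = 20.
|B(U(7,12))| = C(12,7) = 792.
Total bases = 20 * 792 = 15840.

15840


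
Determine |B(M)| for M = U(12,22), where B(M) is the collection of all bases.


Bases of U(12,22) are all 12-element subsets of the 22-element ground set.
Number of bases = C(22,12).
C(22,12) = 646646.

646646


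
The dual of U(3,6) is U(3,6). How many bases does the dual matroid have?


The dual of U(r,n) is U(n-r, n) = U(3,6).
Bases of U(3,6) are all (3)-element subsets.
|B(M*)| = (6 choose 3) = 20.

20


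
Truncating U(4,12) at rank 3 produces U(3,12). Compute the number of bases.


Truncating U(4,12) to rank 3 gives U(3,12).
Bases of U(3,12) are all 3-element subsets of 12 elements.
Number of bases = (12 choose 3) = 220.

220


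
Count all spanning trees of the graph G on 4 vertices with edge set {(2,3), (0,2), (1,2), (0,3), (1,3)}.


By Kirchhoff's matrix tree theorem, the number of spanning trees equals
the determinant of any cofactor of the Laplacian matrix L.
G has 4 vertices and 5 edges.
Computing the (3 x 3) cofactor determinant gives 8.

8


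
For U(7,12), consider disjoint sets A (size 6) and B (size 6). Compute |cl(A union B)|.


|A union B| = 6 + 6 = 12 (disjoint).
In U(7,12), cl(S) = S if |S| < 7, else cl(S) = E.
Since 12 >= 7, cl(A union B) = E.
|cl(A union B)| = 12.

12


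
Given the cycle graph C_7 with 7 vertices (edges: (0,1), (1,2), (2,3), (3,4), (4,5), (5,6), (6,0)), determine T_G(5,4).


T(C_7; x,y) = x + x^2 + ... + x^(6) + y.
T(5,4) = 5^1 + 5^2 + 5^3 + 5^4 + 5^5 + 5^6 + 4
= 5 + 25 + 125 + 625 + 3125 + 15625 + 4
= 19534.

19534


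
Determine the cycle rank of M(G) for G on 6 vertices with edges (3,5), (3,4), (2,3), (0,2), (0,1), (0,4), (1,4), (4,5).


Cycle rank (nullity) = |E| - r(M) = |E| - (|V| - c).
|E| = 8, |V| = 6, c = 1.
Nullity = 8 - (6 - 1) = 8 - 5 = 3.

3


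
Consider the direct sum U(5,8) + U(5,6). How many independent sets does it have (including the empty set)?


For a direct sum, |I(M1+M2)| = |I(M1)| * |I(M2)|.
|I(U(5,8))| = sum C(8,k) for k=0..5 = 219.
|I(U(5,6))| = sum C(6,k) for k=0..5 = 63.
Total = 219 * 63 = 13797.

13797


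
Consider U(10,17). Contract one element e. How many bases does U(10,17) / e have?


Contracting e from U(10,17) gives U(9,16).
Bases of U(9,16) = C(16,9) = 16! / (9! * 7!) = 11440.

11440


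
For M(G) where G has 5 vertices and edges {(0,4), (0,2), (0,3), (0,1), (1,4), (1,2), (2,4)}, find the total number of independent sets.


An independent set in a graphic matroid is an acyclic edge subset.
G has 5 vertices and 7 edges.
Enumerate all 2^7 = 128 subsets, checking for acyclicity.
Total independent sets = 76.

76


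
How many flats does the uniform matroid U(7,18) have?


Flats of U(7,18): every subset of size < 7 is a flat, plus E itself.
Count = C(18,0) + C(18,1) + C(18,2) + C(18,3) + C(18,4) + C(18,5) + C(18,6) + 1
     = 1 + 18 + 153 + 816 + 3060 + 8568 + 18564 + 1
     = 31181.

31181


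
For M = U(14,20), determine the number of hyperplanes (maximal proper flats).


Hyperplanes of U(14,20) are flats of rank 13.
In a uniform matroid, these are exactly the (13)-element subsets.
Count = C(20,13) = 20! / (13! * 7!) = 77520.

77520


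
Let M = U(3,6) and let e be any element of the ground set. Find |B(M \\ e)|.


Deleting e from U(3,6) gives U(3,5) since n > r.
Bases of U(3,5) = C(5,3) = (5 * 4 * 3) / (1 * 2 * 3) = 10.

10


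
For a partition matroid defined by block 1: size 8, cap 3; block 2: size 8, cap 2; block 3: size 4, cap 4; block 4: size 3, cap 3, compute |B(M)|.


A basis picks exactly ci elements from block i.
Number of bases = product of C(|Si|, ci).
= C(8,3) * C(8,2) * C(4,4) * C(3,3)
= 56 * 28 * 1 * 1
= 1568.

1568


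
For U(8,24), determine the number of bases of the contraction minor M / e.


Contracting e from U(8,24) gives U(7,23).
Bases of U(7,23) = C(23,7) = 245157.

245157


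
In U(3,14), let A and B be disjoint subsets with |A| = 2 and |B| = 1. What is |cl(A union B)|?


|A union B| = 2 + 1 = 3 (disjoint).
In U(3,14), cl(S) = S if |S| < 3, else cl(S) = E.
Since 3 >= 3, cl(A union B) = E.
|cl(A union B)| = 14.

14


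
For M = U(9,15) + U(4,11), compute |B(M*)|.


(M1+M2)* = M1* + M2*.
M1* = U(6,15), bases: C(15,6) = 5005.
M2* = U(7,11), bases: C(11,7) = 330.
|B(M*)| = 5005 * 330 = 1651650.

1651650


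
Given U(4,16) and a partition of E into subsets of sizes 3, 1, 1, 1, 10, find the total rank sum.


r(Ai) = min(|Ai|, 4) for each part.
Sum = min(3,4) + min(1,4) + min(1,4) + min(1,4) + min(10,4)
    = 3 + 1 + 1 + 1 + 4
    = 10.

10


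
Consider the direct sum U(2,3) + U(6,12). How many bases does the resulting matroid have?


Bases of a direct sum M1 + M2: |B| = |B(M1)| * |B(M2)|.
|B(U(2,3))| = C(3,2) = 3.
|B(U(6,12))| = C(12,6) = 924.
Total bases = 3 * 924 = 2772.

2772


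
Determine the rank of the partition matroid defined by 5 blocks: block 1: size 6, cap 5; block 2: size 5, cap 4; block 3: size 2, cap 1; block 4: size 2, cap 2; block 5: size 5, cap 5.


Rank of a partition matroid = sum of min(|Si|, ci) for each block.
= min(6,5) + min(5,4) + min(2,1) + min(2,2) + min(5,5)
= 5 + 4 + 1 + 2 + 5
= 17.

17


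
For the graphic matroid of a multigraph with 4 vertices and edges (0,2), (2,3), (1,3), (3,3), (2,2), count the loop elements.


In a graphic matroid, a loop is a self-loop edge (u,u) with rank 0.
Examining all 5 edges for self-loops...
Self-loops found: (3,3), (2,2)
Number of loops = 2.

2


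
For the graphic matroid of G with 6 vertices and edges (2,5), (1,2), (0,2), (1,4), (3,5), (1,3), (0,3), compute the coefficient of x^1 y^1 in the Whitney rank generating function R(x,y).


R(x,y) = sum over A in 2^E of x^(r(E)-r(A)) * y^(|A|-r(A)).
G has 6 vertices, 7 edges. r(E) = 5.
Enumerate all 2^7 = 128 subsets.
Count subsets with r(E)-r(A)=1 and |A|-r(A)=1: 9.

9


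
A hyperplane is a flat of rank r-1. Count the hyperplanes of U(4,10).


Hyperplanes of U(4,10) are flats of rank 3.
In a uniform matroid, these are exactly the (3)-element subsets.
Count = C(10,3) = (10 * 9 * 8) / (1 * 2 * 3) = 120.

120


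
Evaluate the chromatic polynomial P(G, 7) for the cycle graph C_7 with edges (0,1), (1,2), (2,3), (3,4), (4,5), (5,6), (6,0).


P(C_7, k) = (k-1)^7 + (-1)^7*(k-1).
P(7) = (6)^7 - 6
= 279936 - 6 = 279930.

279930


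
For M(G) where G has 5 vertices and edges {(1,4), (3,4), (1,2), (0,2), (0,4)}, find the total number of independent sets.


An independent set in a graphic matroid is an acyclic edge subset.
G has 5 vertices and 5 edges.
Enumerate all 2^5 = 32 subsets, checking for acyclicity.
Total independent sets = 30.

30


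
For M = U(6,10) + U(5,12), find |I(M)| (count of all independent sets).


For a direct sum, |I(M1+M2)| = |I(M1)| * |I(M2)|.
|I(U(6,10))| = sum C(10,k) for k=0..6 = 848.
|I(U(5,12))| = sum C(12,k) for k=0..5 = 1586.
Total = 848 * 1586 = 1344928.

1344928


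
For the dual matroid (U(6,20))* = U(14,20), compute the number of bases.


The dual of U(r,n) is U(n-r, n) = U(14,20).
Bases of U(14,20) are all (14)-element subsets.
|B(M*)| = C(20,14) = 38760.

38760


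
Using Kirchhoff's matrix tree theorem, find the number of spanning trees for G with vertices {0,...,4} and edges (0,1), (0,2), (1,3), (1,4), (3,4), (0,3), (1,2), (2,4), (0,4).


By Kirchhoff's matrix tree theorem, the number of spanning trees equals
the determinant of any cofactor of the Laplacian matrix L.
G has 5 vertices and 9 edges.
Computing the (4 x 4) cofactor determinant gives 75.

75


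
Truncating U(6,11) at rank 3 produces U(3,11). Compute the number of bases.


Truncating U(6,11) to rank 3 gives U(3,11).
Bases of U(3,11) are all 3-element subsets of 11 elements.
Number of bases = C(11,3) = (11 * 10 * 9) / (1 * 2 * 3) = 165.

165


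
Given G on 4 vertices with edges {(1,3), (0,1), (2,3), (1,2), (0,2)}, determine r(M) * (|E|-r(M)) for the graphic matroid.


r(M) = |V| - c = 4 - 1 = 3.
nullity = |E| - r(M) = 5 - 3 = 2.
Product = 3 * 2 = 6.

6


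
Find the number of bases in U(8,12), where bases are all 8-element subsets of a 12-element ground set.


Bases of U(8,12) are all 8-element subsets of the 12-element ground set.
Number of bases = C(12,8).
C(12,8) = 12! / (8! * 4!) = 495.

495


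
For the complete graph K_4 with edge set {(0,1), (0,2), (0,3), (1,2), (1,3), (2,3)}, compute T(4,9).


T(K_4; x,y) = x^3 + 3x^2 + 4xy + 2x + y^3 + 3y^2 + 2y.
Substituting x=4, y=9:
= 64 + 48 + 144 + 8 + 729 + 243 + 18
= 1254.

1254


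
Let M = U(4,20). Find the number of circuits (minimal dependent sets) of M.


In U(4,20), circuits are the (5)-element subsets.
Any set of 5 elements is dependent, and removing any one element gives
an independent set of size 4, so it is a minimal dependent set.
Number of circuits = C(20,5) = 15504.

15504


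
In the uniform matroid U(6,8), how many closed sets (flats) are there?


Flats of U(6,8): every subset of size < 6 is a flat, plus E itself.
Count = C(8,0) + C(8,1) + C(8,2) + C(8,3) + C(8,4) + C(8,5) + 1
     = 1 + 8 + 28 + 56 + 70 + 56 + 1
     = 220.

220


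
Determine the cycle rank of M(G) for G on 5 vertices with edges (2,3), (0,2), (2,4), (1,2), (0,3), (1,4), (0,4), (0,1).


Cycle rank (nullity) = |E| - r(M) = |E| - (|V| - c).
|E| = 8, |V| = 5, c = 1.
Nullity = 8 - (5 - 1) = 8 - 4 = 4.

4


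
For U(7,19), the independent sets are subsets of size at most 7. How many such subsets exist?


Independent sets of U(7,19) are all subsets of size <= 7.
Count = C(19,0) + C(19,1) + C(19,2) + C(19,3) + C(19,4) + C(19,5) + C(19,6) + C(19,7)
     = 1 + 19 + 171 + 969 + 3876 + 11628 + 27132 + 50388
     = 94184.

94184


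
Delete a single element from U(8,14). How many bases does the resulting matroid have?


Deleting e from U(8,14) gives U(8,13) since n > r.
Bases of U(8,13) = C(13,8) = 1287.

1287


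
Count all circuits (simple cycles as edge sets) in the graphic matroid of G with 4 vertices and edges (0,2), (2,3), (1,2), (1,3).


A circuit in a graphic matroid = edge set of a simple cycle.
G has 4 vertices and 4 edges.
Enumerating all minimal edge subsets forming cycles...
Total circuits found: 1.

1


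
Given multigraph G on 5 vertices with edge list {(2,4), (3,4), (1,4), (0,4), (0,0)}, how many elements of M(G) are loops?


In a graphic matroid, a loop is a self-loop edge (u,u) with rank 0.
Examining all 5 edges for self-loops...
Self-loops found: (0,0)
Number of loops = 1.

1


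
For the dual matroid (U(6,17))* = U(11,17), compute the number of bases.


The dual of U(r,n) is U(n-r, n) = U(11,17).
Bases of U(11,17) are all (11)-element subsets.
|B(M*)| = (17 choose 11) = 12376.

12376


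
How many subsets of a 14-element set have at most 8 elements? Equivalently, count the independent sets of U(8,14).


Independent sets of U(8,14) are all subsets of size <= 8.
Count = (14 choose 0) + (14 choose 1) + (14 choose 2) + (14 choose 3) + (14 choose 4) + (14 choose 5) + (14 choose 6) + (14 choose 7) + (14 choose 8)
     = 1 + 14 + 91 + 364 + 1001 + 2002 + 3003 + 3432 + 3003
     = 12911.

12911


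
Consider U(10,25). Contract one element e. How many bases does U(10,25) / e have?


Contracting e from U(10,25) gives U(9,24).
Bases of U(9,24) = (24 choose 9) = 1307504.

1307504


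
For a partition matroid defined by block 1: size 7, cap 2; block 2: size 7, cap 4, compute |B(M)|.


A basis picks exactly ci elements from block i.
Number of bases = product of C(|Si|, ci).
= C(7,2) * C(7,4)
= 21 * 35
= 735.

735


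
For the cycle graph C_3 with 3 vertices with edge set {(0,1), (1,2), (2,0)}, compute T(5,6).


T(C_3; x,y) = x + x^2 + ... + x^(2) + y.
T(5,6) = 5^1 + 5^2 + 6
= 5 + 25 + 6
= 36.

36


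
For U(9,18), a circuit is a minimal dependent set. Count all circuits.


In U(9,18), circuits are the (10)-element subsets.
Any set of 10 elements is dependent, and removing any one element gives
an independent set of size 9, so it is a minimal dependent set.
Number of circuits = C(18,10) = 43758.

43758


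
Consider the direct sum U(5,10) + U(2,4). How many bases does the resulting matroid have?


Bases of a direct sum M1 + M2: |B| = |B(M1)| * |B(M2)|.
|B(U(5,10))| = C(10,5) = 252.
|B(U(2,4))| = C(4,2) = 6.
Total bases = 252 * 6 = 1512.

1512


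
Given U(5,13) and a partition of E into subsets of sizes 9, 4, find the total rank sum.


r(Ai) = min(|Ai|, 5) for each part.
Sum = min(9,5) + min(4,5)
    = 5 + 4
    = 9.

9


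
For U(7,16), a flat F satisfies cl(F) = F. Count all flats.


Flats of U(7,16): every subset of size < 7 is a flat, plus E itself.
Count = C(16,0) + C(16,1) + C(16,2) + C(16,3) + C(16,4) + C(16,5) + C(16,6) + 1
     = 1 + 16 + 120 + 560 + 1820 + 4368 + 8008 + 1
     = 14894.

14894


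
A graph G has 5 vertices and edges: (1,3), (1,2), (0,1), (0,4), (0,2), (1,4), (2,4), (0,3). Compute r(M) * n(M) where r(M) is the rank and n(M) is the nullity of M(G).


r(M) = |V| - c = 5 - 1 = 4.
nullity = |E| - r(M) = 8 - 4 = 4.
Product = 4 * 4 = 16.

16


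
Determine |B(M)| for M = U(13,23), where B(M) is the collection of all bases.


Bases of U(13,23) are all 13-element subsets of the 23-element ground set.
Number of bases = C(23,13).
C(23,13) = 23! / (13! * 10!) = 1144066.

1144066


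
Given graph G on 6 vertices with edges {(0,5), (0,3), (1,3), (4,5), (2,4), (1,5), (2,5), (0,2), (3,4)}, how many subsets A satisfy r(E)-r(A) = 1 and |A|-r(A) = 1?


R(x,y) = sum over A in 2^E of x^(r(E)-r(A)) * y^(|A|-r(A)).
G has 6 vertices, 9 edges. r(E) = 5.
Enumerate all 2^9 = 512 subsets.
Count subsets with r(E)-r(A)=1 and |A|-r(A)=1: 56.

56


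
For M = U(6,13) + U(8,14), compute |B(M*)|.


(M1+M2)* = M1* + M2*.
M1* = U(7,13), bases: C(13,7) = 1716.
M2* = U(6,14), bases: C(14,6) = 3003.
|B(M*)| = 1716 * 3003 = 5153148.

5153148


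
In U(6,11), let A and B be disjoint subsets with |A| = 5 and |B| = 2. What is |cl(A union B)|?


|A union B| = 5 + 2 = 7 (disjoint).
In U(6,11), cl(S) = S if |S| < 6, else cl(S) = E.
Since 7 >= 6, cl(A union B) = E.
|cl(A union B)| = 11.

11


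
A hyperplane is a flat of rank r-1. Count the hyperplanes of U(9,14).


Hyperplanes of U(9,14) are flats of rank 8.
In a uniform matroid, these are exactly the (8)-element subsets.
Count = C(14,8) = 3003.

3003


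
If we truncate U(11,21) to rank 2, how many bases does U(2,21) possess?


Truncating U(11,21) to rank 2 gives U(2,21).
Bases of U(2,21) are all 2-element subsets of 21 elements.
Number of bases = (21 choose 2) = 210.

210


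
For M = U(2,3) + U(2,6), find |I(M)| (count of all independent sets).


For a direct sum, |I(M1+M2)| = |I(M1)| * |I(M2)|.
|I(U(2,3))| = sum C(3,k) for k=0..2 = 7.
|I(U(2,6))| = sum C(6,k) for k=0..2 = 22.
Total = 7 * 22 = 154.

154


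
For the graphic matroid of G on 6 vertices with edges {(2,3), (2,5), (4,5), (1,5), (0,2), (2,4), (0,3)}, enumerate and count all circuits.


A circuit in a graphic matroid = edge set of a simple cycle.
G has 6 vertices and 7 edges.
Enumerating all minimal edge subsets forming cycles...
Total circuits found: 2.

2


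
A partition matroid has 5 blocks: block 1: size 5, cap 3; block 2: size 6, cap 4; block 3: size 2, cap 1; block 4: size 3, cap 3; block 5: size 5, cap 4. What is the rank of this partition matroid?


Rank of a partition matroid = sum of min(|Si|, ci) for each block.
= min(5,3) + min(6,4) + min(2,1) + min(3,3) + min(5,4)
= 3 + 4 + 1 + 3 + 4
= 15.

15


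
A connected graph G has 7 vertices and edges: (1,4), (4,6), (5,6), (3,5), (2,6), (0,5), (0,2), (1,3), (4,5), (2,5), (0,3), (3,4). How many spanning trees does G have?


By Kirchhoff's matrix tree theorem, the number of spanning trees equals
the determinant of any cofactor of the Laplacian matrix L.
G has 7 vertices and 12 edges.
Computing the (6 x 6) cofactor determinant gives 308.

308


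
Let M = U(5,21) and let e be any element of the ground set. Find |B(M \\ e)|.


Deleting e from U(5,21) gives U(5,20) since n > r.
Bases of U(5,20) = (20 choose 5) = 15504.

15504


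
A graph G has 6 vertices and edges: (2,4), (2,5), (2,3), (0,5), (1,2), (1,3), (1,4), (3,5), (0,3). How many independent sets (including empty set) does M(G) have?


An independent set in a graphic matroid is an acyclic edge subset.
G has 6 vertices and 9 edges.
Enumerate all 2^9 = 512 subsets, checking for acyclicity.
Total independent sets = 280.

280


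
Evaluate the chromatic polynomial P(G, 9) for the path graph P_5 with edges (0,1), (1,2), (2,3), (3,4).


P(P_5, k) = k * (k-1)^(4).
P(9) = 9 * 8^4 = 9 * 4096 = 36864.

36864


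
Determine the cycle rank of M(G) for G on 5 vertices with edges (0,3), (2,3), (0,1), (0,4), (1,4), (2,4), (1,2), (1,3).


Cycle rank (nullity) = |E| - r(M) = |E| - (|V| - c).
|E| = 8, |V| = 5, c = 1.
Nullity = 8 - (5 - 1) = 8 - 4 = 4.

4


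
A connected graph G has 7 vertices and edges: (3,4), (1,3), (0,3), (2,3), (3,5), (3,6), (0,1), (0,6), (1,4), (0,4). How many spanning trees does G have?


By Kirchhoff's matrix tree theorem, the number of spanning trees equals
the determinant of any cofactor of the Laplacian matrix L.
G has 7 vertices and 10 edges.
Computing the (6 x 6) cofactor determinant gives 40.

40


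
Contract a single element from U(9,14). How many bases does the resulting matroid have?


Contracting e from U(9,14) gives U(8,13).
Bases of U(8,13) = C(13,8) = 1287.

1287


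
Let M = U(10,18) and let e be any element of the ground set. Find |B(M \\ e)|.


Deleting e from U(10,18) gives U(10,17) since n > r.
Bases of U(10,17) = C(17,10) = 17! / (10! * 7!) = 19448.

19448


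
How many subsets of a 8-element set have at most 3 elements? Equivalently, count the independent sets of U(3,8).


Independent sets of U(3,8) are all subsets of size <= 3.
Count = (8 choose 0) + (8 choose 1) + (8 choose 2) + (8 choose 3)
     = 1 + 8 + 28 + 56
     = 93.

93


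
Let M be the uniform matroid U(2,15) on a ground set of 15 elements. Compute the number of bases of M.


Bases of U(2,15) are all 2-element subsets of the 15-element ground set.
Number of bases = C(15,2).
C(15,2) = 15! / (2! * 13!) = 105.

105


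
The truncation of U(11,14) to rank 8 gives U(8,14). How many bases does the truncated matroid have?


Truncating U(11,14) to rank 8 gives U(8,14).
Bases of U(8,14) are all 8-element subsets of 14 elements.
Number of bases = C(14,8) = 14! / (8! * 6!) = 3003.

3003


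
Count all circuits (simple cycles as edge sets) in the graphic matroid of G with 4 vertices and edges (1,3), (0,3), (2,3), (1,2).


A circuit in a graphic matroid = edge set of a simple cycle.
G has 4 vertices and 4 edges.
Enumerating all minimal edge subsets forming cycles...
Total circuits found: 1.

1


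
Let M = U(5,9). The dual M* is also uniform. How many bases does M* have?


The dual of U(r,n) is U(n-r, n) = U(4,9).
Bases of U(4,9) are all (4)-element subsets.
|B(M*)| = (9 choose 4) = 126.

126


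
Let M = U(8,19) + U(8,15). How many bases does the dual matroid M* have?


(M1+M2)* = M1* + M2*.
M1* = U(11,19), bases: C(19,11) = 75582.
M2* = U(7,15), bases: C(15,7) = 6435.
|B(M*)| = 75582 * 6435 = 486370170.

486370170


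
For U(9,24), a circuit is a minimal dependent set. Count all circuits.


In U(9,24), circuits are the (10)-element subsets.
Any set of 10 elements is dependent, and removing any one element gives
an independent set of size 9, so it is a minimal dependent set.
Number of circuits = (24 choose 10) = 1961256.

1961256


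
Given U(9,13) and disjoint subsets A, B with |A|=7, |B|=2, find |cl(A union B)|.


|A union B| = 7 + 2 = 9 (disjoint).
In U(9,13), cl(S) = S if |S| < 9, else cl(S) = E.
Since 9 >= 9, cl(A union B) = E.
|cl(A union B)| = 13.

13


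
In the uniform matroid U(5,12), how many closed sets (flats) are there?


Flats of U(5,12): every subset of size < 5 is a flat, plus E itself.
Count = C(12,0) + C(12,1) + C(12,2) + C(12,3) + C(12,4) + 1
     = 1 + 12 + 66 + 220 + 495 + 1
     = 795.

795


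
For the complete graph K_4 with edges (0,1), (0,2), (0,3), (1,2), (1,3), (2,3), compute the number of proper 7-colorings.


P(K_4, k) = k(k-1)(k-2)...(k-3).
P(7) = (7) * (6) * (5) * (4) = 840.

840


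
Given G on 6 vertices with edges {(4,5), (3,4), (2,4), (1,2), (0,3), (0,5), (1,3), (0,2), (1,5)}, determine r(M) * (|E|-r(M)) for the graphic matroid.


r(M) = |V| - c = 6 - 1 = 5.
nullity = |E| - r(M) = 9 - 5 = 4.
Product = 5 * 4 = 20.

20


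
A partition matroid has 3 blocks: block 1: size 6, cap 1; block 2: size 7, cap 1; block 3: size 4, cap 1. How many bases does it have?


A basis picks exactly ci elements from block i.
Number of bases = product of C(|Si|, ci).
= C(6,1) * C(7,1) * C(4,1)
= 6 * 7 * 4
= 168.

168


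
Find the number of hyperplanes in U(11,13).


Hyperplanes of U(11,13) are flats of rank 10.
In a uniform matroid, these are exactly the (10)-element subsets.
Count = C(13,10) = 286.

286


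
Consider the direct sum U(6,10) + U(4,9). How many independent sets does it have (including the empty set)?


For a direct sum, |I(M1+M2)| = |I(M1)| * |I(M2)|.
|I(U(6,10))| = sum C(10,k) for k=0..6 = 848.
|I(U(4,9))| = sum C(9,k) for k=0..4 = 256.
Total = 848 * 256 = 217088.

217088


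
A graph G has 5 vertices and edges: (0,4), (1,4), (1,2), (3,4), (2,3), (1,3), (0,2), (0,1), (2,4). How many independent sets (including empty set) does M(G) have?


An independent set in a graphic matroid is an acyclic edge subset.
G has 5 vertices and 9 edges.
Enumerate all 2^9 = 512 subsets, checking for acyclicity.
Total independent sets = 198.

198


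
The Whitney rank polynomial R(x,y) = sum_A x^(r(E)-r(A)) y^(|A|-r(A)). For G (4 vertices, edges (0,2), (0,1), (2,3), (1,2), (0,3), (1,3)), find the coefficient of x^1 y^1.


R(x,y) = sum over A in 2^E of x^(r(E)-r(A)) * y^(|A|-r(A)).
G has 4 vertices, 6 edges. r(E) = 3.
Enumerate all 2^6 = 64 subsets.
Count subsets with r(E)-r(A)=1 and |A|-r(A)=1: 4.

4


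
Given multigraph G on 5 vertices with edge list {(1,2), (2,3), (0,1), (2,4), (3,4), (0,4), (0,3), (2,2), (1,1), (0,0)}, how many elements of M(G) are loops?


In a graphic matroid, a loop is a self-loop edge (u,u) with rank 0.
Examining all 10 edges for self-loops...
Self-loops found: (2,2), (1,1), (0,0)
Number of loops = 3.

3


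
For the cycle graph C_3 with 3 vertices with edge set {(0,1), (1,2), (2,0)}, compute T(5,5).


T(C_3; x,y) = x + x^2 + ... + x^(2) + y.
T(5,5) = 5^1 + 5^2 + 5
= 5 + 25 + 5
= 35.

35


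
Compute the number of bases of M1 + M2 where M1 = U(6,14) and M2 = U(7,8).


Bases of a direct sum M1 + M2: |B| = |B(M1)| * |B(M2)|.
|B(U(6,14))| = C(14,6) = 3003.
|B(U(7,8))| = C(8,7) = 8.
Total bases = 3003 * 8 = 24024.

24024


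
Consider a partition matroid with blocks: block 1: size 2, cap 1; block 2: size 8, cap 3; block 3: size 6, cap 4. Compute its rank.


Rank of a partition matroid = sum of min(|Si|, ci) for each block.
= min(2,1) + min(8,3) + min(6,4)
= 1 + 3 + 4
= 8.

8


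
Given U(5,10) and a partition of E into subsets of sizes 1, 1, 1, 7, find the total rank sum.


r(Ai) = min(|Ai|, 5) for each part.
Sum = min(1,5) + min(1,5) + min(1,5) + min(7,5)
    = 1 + 1 + 1 + 5
    = 8.

8


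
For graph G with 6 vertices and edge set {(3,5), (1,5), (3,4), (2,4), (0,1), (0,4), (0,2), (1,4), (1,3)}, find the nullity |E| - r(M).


Cycle rank (nullity) = |E| - r(M) = |E| - (|V| - c).
|E| = 9, |V| = 6, c = 1.
Nullity = 9 - (6 - 1) = 9 - 5 = 4.

4


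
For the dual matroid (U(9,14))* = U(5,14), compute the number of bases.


The dual of U(r,n) is U(n-r, n) = U(5,14).
Bases of U(5,14) are all (5)-element subsets.
|B(M*)| = C(14,5) = 2002.

2002


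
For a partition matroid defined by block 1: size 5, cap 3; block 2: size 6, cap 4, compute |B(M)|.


A basis picks exactly ci elements from block i.
Number of bases = product of C(|Si|, ci).
= C(5,3) * C(6,4)
= 10 * 15
= 150.

150


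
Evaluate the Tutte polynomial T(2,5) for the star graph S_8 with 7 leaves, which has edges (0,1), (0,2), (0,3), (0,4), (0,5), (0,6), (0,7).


A star on 8 vertices is a tree with 7 edges.
T(x,y) = x^(7) for any tree.
T(2,5) = 2^7 = 128.

128


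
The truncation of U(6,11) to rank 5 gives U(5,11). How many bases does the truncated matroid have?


Truncating U(6,11) to rank 5 gives U(5,11).
Bases of U(5,11) are all 5-element subsets of 11 elements.
Number of bases = C(11,5) = 462.

462


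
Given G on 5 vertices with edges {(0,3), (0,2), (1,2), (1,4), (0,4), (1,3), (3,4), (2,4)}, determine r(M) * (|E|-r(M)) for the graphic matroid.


r(M) = |V| - c = 5 - 1 = 4.
nullity = |E| - r(M) = 8 - 4 = 4.
Product = 4 * 4 = 16.

16


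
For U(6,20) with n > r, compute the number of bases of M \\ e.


Deleting e from U(6,20) gives U(6,19) since n > r.
Bases of U(6,19) = (19 choose 6) = 27132.

27132


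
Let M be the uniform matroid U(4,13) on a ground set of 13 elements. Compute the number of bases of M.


Bases of U(4,13) are all 4-element subsets of the 13-element ground set.
Number of bases = C(13,4).
C(13,4) = (13 * 12 * 11 * 10) / (1 * 2 * 3 * 4) = 715.

715


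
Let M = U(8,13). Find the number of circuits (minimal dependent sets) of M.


In U(8,13), circuits are the (9)-element subsets.
Any set of 9 elements is dependent, and removing any one element gives
an independent set of size 8, so it is a minimal dependent set.
Number of circuits = (13 choose 9) = 715.

715


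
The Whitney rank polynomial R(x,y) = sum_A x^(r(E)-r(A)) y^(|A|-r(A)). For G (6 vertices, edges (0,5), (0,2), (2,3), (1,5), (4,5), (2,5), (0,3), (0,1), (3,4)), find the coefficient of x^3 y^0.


R(x,y) = sum over A in 2^E of x^(r(E)-r(A)) * y^(|A|-r(A)).
G has 6 vertices, 9 edges. r(E) = 5.
Enumerate all 2^9 = 512 subsets.
Count subsets with r(E)-r(A)=3 and |A|-r(A)=0: 36.

36


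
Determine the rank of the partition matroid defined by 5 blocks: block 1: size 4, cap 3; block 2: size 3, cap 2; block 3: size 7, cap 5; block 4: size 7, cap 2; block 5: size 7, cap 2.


Rank of a partition matroid = sum of min(|Si|, ci) for each block.
= min(4,3) + min(3,2) + min(7,5) + min(7,2) + min(7,2)
= 3 + 2 + 5 + 2 + 2
= 14.

14


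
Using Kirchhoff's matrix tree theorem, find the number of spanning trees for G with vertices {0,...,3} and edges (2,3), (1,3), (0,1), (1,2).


By Kirchhoff's matrix tree theorem, the number of spanning trees equals
the determinant of any cofactor of the Laplacian matrix L.
G has 4 vertices and 4 edges.
Computing the (3 x 3) cofactor determinant gives 3.

3


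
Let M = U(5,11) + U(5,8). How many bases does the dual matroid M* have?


(M1+M2)* = M1* + M2*.
M1* = U(6,11), bases: C(11,6) = 462.
M2* = U(3,8), bases: C(8,3) = 56.
|B(M*)| = 462 * 56 = 25872.

25872


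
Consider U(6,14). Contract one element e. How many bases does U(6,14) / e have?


Contracting e from U(6,14) gives U(5,13).
Bases of U(5,13) = C(13,5) = 13! / (5! * 8!) = 1287.

1287


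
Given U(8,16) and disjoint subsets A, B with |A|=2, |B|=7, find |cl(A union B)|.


|A union B| = 2 + 7 = 9 (disjoint).
In U(8,16), cl(S) = S if |S| < 8, else cl(S) = E.
Since 9 >= 8, cl(A union B) = E.
|cl(A union B)| = 16.

16


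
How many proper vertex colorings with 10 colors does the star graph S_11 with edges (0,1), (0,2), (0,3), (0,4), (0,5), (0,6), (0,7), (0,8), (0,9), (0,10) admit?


P(tree, k) = k * (k-1)^(10) for any tree on 11 vertices.
P(10) = 10 * 9^10 = 10 * 3486784401 = 34867844010.

34867844010


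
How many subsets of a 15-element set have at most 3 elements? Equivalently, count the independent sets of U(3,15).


Independent sets of U(3,15) are all subsets of size <= 3.
Count = (15 choose 0) + (15 choose 1) + (15 choose 2) + (15 choose 3)
     = 1 + 15 + 105 + 455
     = 576.

576


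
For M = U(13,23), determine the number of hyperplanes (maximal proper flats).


Hyperplanes of U(13,23) are flats of rank 12.
In a uniform matroid, these are exactly the (12)-element subsets.
Count = C(23,12) = 23! / (12! * 11!) = 1352078.

1352078


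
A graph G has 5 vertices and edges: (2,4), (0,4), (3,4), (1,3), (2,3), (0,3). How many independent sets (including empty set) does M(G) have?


An independent set in a graphic matroid is an acyclic edge subset.
G has 5 vertices and 6 edges.
Enumerate all 2^6 = 64 subsets, checking for acyclicity.
Total independent sets = 48.

48


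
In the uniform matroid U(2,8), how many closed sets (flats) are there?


Flats of U(2,8): every subset of size < 2 is a flat, plus E itself.
Count = C(8,0) + C(8,1) + 1
     = 1 + 8 + 1
     = 10.

10


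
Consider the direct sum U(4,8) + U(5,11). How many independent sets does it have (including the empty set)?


For a direct sum, |I(M1+M2)| = |I(M1)| * |I(M2)|.
|I(U(4,8))| = sum C(8,k) for k=0..4 = 163.
|I(U(5,11))| = sum C(11,k) for k=0..5 = 1024.
Total = 163 * 1024 = 166912.

166912


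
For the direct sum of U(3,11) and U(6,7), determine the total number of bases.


Bases of a direct sum M1 + M2: |B| = |B(M1)| * |B(M2)|.
|B(U(3,11))| = C(11,3) = 165.
|B(U(6,7))| = C(7,6) = 7.
Total bases = 165 * 7 = 1155.

1155


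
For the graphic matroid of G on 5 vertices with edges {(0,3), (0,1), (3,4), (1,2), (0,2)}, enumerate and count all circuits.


A circuit in a graphic matroid = edge set of a simple cycle.
G has 5 vertices and 5 edges.
Enumerating all minimal edge subsets forming cycles...
Total circuits found: 1.

1


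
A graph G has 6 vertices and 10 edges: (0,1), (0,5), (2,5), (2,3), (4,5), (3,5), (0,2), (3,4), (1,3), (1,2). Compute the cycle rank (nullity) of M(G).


Cycle rank (nullity) = |E| - r(M) = |E| - (|V| - c).
|E| = 10, |V| = 6, c = 1.
Nullity = 10 - (6 - 1) = 10 - 5 = 5.

5


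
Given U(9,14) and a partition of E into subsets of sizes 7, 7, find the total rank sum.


r(Ai) = min(|Ai|, 9) for each part.
Sum = min(7,9) + min(7,9)
    = 7 + 7
    = 14.

14


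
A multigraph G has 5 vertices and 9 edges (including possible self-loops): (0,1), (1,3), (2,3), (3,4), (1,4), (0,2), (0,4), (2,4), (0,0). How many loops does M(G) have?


In a graphic matroid, a loop is a self-loop edge (u,u) with rank 0.
Examining all 9 edges for self-loops...
Self-loops found: (0,0)
Number of loops = 1.

1


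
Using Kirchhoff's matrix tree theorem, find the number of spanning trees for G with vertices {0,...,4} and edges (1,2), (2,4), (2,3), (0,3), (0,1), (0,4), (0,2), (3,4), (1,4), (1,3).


By Kirchhoff's matrix tree theorem, the number of spanning trees equals
the determinant of any cofactor of the Laplacian matrix L.
G has 5 vertices and 10 edges.
Computing the (4 x 4) cofactor determinant gives 125.

125


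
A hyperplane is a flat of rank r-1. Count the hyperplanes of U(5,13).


Hyperplanes of U(5,13) are flats of rank 4.
In a uniform matroid, these are exactly the (4)-element subsets.
Count = C(13,4) = (13 * 12 * 11 * 10) / (1 * 2 * 3 * 4) = 715.

715


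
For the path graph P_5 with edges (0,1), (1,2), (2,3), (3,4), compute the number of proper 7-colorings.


P(P_5, k) = k * (k-1)^(4).
P(7) = 7 * 6^4 = 7 * 1296 = 9072.

9072


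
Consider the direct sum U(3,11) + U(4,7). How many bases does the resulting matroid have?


Bases of a direct sum M1 + M2: |B| = |B(M1)| * |B(M2)|.
|B(U(3,11))| = C(11,3) = 165.
|B(U(4,7))| = C(7,4) = 35.
Total bases = 165 * 35 = 5775.

5775


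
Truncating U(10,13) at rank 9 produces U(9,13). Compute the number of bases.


Truncating U(10,13) to rank 9 gives U(9,13).
Bases of U(9,13) are all 9-element subsets of 13 elements.
Number of bases = (13 choose 9) = 715.

715


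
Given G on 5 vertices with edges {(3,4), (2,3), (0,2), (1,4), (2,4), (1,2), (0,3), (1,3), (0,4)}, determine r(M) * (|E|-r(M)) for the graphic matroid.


r(M) = |V| - c = 5 - 1 = 4.
nullity = |E| - r(M) = 9 - 4 = 5.
Product = 4 * 5 = 20.

20


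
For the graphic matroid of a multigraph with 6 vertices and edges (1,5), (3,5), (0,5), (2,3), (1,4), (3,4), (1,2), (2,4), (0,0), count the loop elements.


In a graphic matroid, a loop is a self-loop edge (u,u) with rank 0.
Examining all 9 edges for self-loops...
Self-loops found: (0,0)
Number of loops = 1.

1
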